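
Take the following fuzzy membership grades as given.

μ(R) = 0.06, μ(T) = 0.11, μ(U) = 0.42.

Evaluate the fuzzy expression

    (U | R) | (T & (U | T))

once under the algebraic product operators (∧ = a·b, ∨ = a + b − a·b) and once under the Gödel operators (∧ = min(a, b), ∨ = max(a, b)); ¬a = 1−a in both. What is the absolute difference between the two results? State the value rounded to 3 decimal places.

Under algebraic product:
  U | R = a + b − a·b on (0.4200, 0.0600) = 0.4548
  U | T = a + b − a·b on (0.4200, 0.1100) = 0.4838
  T & (U | T) = a·b on (0.1100, 0.4838) = 0.0532
  (U | R) | (T & (U | T)) = a + b − a·b on (0.4548, 0.0532) = 0.4838
  → value = 0.4838
Under Gödel:
  U | R = max(a, b) on (0.42, 0.06) = 0.42
  U | T = max(a, b) on (0.42, 0.11) = 0.42
  T & (U | T) = min(a, b) on (0.11, 0.42) = 0.11
  (U | R) | (T & (U | T)) = max(a, b) on (0.42, 0.11) = 0.42
  → value = 0.4200
|0.4838 − 0.4200| = 0.064

0.064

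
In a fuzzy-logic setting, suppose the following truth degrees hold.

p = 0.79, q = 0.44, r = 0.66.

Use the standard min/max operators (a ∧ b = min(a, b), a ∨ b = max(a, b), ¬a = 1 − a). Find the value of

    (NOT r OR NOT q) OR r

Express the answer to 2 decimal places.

0.66

NOT r = 1 − 0.66 = 0.34
NOT q = 1 − 0.44 = 0.56
NOT r OR NOT q = max(a, b) on (0.34, 0.56) = 0.56
(NOT r OR NOT q) OR r = max(a, b) on (0.56, 0.66) = 0.66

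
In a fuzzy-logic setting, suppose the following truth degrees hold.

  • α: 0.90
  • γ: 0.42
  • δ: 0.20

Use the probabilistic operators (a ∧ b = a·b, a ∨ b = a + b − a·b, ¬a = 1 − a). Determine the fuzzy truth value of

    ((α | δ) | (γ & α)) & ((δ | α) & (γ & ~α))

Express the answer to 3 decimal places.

0.037

α | δ = a + b − a·b on (0.9000, 0.2000) = 0.9200
γ & α = a·b on (0.4200, 0.9000) = 0.3780
(α | δ) | (γ & α) = a + b − a·b on (0.9200, 0.3780) = 0.9502
δ | α = a + b − a·b on (0.2000, 0.9000) = 0.9200
~α = 1 − 0.9000 = 0.1000
γ & ~α = a·b on (0.4200, 0.1000) = 0.0420
(δ | α) & (γ & ~α) = a·b on (0.9200, 0.0420) = 0.0386
((α | δ) | (γ & α)) & ((δ | α) & (γ & ~α)) = a·b on (0.9502, 0.0386) = 0.0367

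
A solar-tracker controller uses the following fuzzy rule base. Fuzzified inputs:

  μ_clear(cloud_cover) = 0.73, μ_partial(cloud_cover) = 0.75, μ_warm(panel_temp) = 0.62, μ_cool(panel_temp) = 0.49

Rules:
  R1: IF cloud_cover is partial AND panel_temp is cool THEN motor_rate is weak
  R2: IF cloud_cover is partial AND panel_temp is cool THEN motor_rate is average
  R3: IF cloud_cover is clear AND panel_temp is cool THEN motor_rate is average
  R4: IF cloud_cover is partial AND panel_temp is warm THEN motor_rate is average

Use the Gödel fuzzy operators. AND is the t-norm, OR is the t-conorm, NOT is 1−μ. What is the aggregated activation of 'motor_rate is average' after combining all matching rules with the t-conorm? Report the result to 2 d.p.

0.62

R1: partial=0.75, cool=0.49; AND[min(a, b)] → w = 0.49
R2: partial=0.75, cool=0.49; AND[min(a, b)] → w = 0.49
R3: clear=0.73, cool=0.49; AND[min(a, b)] → w = 0.49
R4: partial=0.75, warm=0.62; AND[min(a, b)] → w = 0.62
Rules with consequent 'average': {R2, R3, R4} → strengths 0.49, 0.49, 0.62
Aggregate via t-conorm [max(a, b)]: 0.62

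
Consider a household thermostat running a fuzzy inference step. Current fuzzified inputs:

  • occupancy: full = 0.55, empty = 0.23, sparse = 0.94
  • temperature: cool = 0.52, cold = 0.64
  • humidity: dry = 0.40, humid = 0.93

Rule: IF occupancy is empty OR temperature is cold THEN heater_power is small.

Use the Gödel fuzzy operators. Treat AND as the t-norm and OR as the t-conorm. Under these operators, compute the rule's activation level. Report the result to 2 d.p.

firing strength: empty=0.23, cold=0.64; OR[max(a, b)] → w = 0.64

0.64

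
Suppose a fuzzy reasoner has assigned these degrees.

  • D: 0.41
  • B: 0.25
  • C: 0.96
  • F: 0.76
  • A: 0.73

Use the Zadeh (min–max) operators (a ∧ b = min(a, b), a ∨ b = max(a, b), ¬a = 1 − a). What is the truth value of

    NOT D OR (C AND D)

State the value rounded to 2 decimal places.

NOT D = 1 − 0.41 = 0.59
C AND D = min(a, b) on (0.96, 0.41) = 0.41
NOT D OR (C AND D) = max(a, b) on (0.59, 0.41) = 0.59

0.59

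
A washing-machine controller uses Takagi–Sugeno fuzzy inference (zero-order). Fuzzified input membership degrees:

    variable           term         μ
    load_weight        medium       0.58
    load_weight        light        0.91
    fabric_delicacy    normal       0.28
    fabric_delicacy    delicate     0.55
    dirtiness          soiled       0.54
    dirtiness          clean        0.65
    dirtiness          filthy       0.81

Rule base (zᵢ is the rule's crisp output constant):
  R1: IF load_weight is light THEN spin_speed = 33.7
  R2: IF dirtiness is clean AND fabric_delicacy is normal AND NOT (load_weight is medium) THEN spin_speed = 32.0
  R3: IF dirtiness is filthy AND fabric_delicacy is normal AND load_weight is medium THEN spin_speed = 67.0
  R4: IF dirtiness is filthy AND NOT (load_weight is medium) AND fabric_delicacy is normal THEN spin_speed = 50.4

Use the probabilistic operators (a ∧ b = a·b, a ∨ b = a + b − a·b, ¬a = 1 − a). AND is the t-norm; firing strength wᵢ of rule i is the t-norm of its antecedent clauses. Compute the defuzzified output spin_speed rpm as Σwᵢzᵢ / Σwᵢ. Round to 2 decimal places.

R1 (z=33.7): light=0.91 → w = 0.9100
R2 (z=32.0): clean=0.65, normal=0.28, ¬medium=1−0.58=0.42; AND[a·b] → w = 0.0764
R3 (z=67.0): filthy=0.81, normal=0.28, medium=0.58; AND[a·b] → w = 0.1315
R4 (z=50.4): filthy=0.81, ¬medium=1−0.58=0.42, normal=0.28; AND[a·b] → w = 0.0953
Weighted average = (0.9100·33.7 + 0.0764·32.0 + 0.1315·67.0 + 0.0953·50.4) / (0.9100 + 0.0764 + 0.1315 + 0.0953)
  = 46.7274 / 1.2132 = 38.51

38.51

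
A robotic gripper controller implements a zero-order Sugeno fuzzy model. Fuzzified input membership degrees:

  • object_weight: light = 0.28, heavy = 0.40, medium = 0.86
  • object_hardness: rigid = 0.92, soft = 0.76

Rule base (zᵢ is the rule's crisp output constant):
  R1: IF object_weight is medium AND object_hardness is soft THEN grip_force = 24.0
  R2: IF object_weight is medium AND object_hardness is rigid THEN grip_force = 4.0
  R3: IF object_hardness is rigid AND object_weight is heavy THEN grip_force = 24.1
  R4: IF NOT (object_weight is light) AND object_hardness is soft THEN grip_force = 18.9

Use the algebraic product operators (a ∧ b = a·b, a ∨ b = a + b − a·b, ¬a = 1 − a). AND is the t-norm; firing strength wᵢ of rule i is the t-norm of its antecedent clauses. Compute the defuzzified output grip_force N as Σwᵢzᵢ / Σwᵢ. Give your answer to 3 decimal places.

R1 (z=24.0): medium=0.86, soft=0.76; AND[a·b] → w = 0.6536
R2 (z=4.0): medium=0.86, rigid=0.92; AND[a·b] → w = 0.7912
R3 (z=24.1): rigid=0.92, heavy=0.40; AND[a·b] → w = 0.3680
R4 (z=18.9): ¬light=1−0.28=0.72, soft=0.76; AND[a·b] → w = 0.5472
Weighted average = (0.6536·24.0 + 0.7912·4.0 + 0.3680·24.1 + 0.5472·18.9) / (0.6536 + 0.7912 + 0.3680 + 0.5472)
  = 38.0621 / 2.3600 = 16.128

16.128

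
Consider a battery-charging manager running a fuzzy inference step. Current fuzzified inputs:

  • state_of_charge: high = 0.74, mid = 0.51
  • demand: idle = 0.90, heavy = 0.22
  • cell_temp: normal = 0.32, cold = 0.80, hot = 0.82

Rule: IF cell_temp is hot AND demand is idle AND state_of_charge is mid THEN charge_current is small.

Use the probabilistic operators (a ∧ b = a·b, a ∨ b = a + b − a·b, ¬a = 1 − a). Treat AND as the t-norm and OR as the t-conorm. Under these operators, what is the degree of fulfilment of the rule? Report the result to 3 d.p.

firing strength: hot=0.82, idle=0.90, mid=0.51; AND[a·b] → w = 0.3764

0.376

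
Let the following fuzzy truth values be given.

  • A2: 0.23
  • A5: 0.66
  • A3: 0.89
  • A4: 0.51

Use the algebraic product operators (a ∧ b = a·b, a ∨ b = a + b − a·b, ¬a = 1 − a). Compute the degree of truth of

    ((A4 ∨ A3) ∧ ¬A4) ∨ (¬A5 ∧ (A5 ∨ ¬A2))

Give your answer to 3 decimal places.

0.632

A4 ∨ A3 = a + b − a·b on (0.5100, 0.8900) = 0.9461
¬A4 = 1 − 0.5100 = 0.4900
(A4 ∨ A3) ∧ ¬A4 = a·b on (0.9461, 0.4900) = 0.4636
¬A5 = 1 − 0.6600 = 0.3400
¬A2 = 1 − 0.2300 = 0.7700
A5 ∨ ¬A2 = a + b − a·b on (0.6600, 0.7700) = 0.9218
¬A5 ∧ (A5 ∨ ¬A2) = a·b on (0.3400, 0.9218) = 0.3134
((A4 ∨ A3) ∧ ¬A4) ∨ (¬A5 ∧ (A5 ∨ ¬A2)) = a + b − a·b on (0.4636, 0.3134) = 0.6317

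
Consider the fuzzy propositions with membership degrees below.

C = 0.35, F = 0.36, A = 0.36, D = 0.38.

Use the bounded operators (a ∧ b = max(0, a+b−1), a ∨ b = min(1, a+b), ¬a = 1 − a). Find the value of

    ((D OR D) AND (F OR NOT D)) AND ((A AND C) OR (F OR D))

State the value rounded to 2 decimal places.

0.48

D OR D = min(1, a+b) on (0.38, 0.38) = 0.76
NOT D = 1 − 0.38 = 0.62
F OR NOT D = min(1, a+b) on (0.36, 0.62) = 0.98
(D OR D) AND (F OR NOT D) = max(0, a+b−1) on (0.76, 0.98) = 0.74
A AND C = max(0, a+b−1) on (0.36, 0.35) = 0.00
F OR D = min(1, a+b) on (0.36, 0.38) = 0.74
(A AND C) OR (F OR D) = min(1, a+b) on (0.00, 0.74) = 0.74
((D OR D) AND (F OR NOT D)) AND ((A AND C) OR (F OR D)) = max(0, a+b−1) on (0.74, 0.74) = 0.48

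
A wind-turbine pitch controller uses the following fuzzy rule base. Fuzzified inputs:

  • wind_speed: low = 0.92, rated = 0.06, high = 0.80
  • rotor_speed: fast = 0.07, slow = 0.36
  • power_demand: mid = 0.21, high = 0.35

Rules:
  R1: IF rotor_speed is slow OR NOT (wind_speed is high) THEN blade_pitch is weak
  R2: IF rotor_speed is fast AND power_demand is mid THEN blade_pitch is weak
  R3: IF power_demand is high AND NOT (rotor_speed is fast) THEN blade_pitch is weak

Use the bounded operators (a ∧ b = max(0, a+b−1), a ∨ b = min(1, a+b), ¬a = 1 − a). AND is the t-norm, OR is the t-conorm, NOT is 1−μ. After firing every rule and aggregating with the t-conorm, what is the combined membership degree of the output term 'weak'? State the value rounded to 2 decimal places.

0.84

R1: slow=0.36, ¬high=1−0.80=0.20; OR[min(1, a+b)] → w = 0.56
R2: fast=0.07, mid=0.21; AND[max(0, a+b−1)] → w = 0.00
R3: high=0.35, ¬fast=1−0.07=0.93; AND[max(0, a+b−1)] → w = 0.28
Rules with consequent 'weak': {R1, R2, R3} → strengths 0.56, 0.00, 0.28
Aggregate via t-conorm [min(1, a+b)]: 0.84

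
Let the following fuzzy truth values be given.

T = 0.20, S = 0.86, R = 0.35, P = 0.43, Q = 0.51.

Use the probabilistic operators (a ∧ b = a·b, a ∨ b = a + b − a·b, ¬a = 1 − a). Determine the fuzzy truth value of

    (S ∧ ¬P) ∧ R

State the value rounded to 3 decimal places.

¬P = 1 − 0.4300 = 0.5700
S ∧ ¬P = a·b on (0.8600, 0.5700) = 0.4902
(S ∧ ¬P) ∧ R = a·b on (0.4902, 0.3500) = 0.1716

0.172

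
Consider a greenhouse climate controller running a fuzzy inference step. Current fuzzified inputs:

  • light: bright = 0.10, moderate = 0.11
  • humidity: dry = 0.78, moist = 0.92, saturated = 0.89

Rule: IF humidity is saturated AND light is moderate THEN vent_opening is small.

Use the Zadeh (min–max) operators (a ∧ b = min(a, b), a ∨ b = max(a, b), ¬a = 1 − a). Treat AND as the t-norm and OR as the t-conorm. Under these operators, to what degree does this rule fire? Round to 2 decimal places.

0.11

firing strength: saturated=0.89, moderate=0.11; AND[min(a, b)] → w = 0.11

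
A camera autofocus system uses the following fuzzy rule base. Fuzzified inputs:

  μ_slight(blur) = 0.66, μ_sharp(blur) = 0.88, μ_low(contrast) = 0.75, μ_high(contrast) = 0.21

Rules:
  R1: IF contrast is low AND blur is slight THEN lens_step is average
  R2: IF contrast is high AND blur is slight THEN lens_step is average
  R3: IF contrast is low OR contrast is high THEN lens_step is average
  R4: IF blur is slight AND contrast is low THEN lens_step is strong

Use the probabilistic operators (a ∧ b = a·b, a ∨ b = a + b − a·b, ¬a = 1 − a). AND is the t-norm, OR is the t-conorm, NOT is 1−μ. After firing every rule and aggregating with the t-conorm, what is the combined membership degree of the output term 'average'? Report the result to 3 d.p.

R1: low=0.75, slight=0.66; AND[a·b] → w = 0.4950
R2: high=0.21, slight=0.66; AND[a·b] → w = 0.1386
R3: low=0.75, high=0.21; OR[a + b − a·b] → w = 0.8025
R4: slight=0.66, low=0.75; AND[a·b] → w = 0.4950
Rules with consequent 'average': {R1, R2, R3} → strengths 0.4950, 0.1386, 0.8025
Aggregate via t-conorm [a + b − a·b]: 0.9141

0.914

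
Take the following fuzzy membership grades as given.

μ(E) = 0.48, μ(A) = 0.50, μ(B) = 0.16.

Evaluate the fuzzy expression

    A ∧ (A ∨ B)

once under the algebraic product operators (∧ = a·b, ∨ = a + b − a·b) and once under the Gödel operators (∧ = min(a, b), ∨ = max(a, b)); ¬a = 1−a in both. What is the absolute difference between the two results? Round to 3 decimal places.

0.210

Under algebraic product:
  A ∨ B = a + b − a·b on (0.5000, 0.1600) = 0.5800
  A ∧ (A ∨ B) = a·b on (0.5000, 0.5800) = 0.2900
  → value = 0.2900
Under Gödel:
  A ∨ B = max(a, b) on (0.50, 0.16) = 0.50
  A ∧ (A ∨ B) = min(a, b) on (0.50, 0.50) = 0.50
  → value = 0.5000
|0.2900 − 0.5000| = 0.210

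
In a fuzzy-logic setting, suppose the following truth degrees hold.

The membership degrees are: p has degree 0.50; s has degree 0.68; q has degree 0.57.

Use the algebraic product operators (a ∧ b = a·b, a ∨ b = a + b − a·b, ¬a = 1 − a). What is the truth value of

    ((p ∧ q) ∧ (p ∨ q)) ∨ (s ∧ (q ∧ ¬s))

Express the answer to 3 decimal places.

0.320

p ∧ q = a·b on (0.5000, 0.5700) = 0.2850
p ∨ q = a + b − a·b on (0.5000, 0.5700) = 0.7850
(p ∧ q) ∧ (p ∨ q) = a·b on (0.2850, 0.7850) = 0.2237
¬s = 1 − 0.6800 = 0.3200
q ∧ ¬s = a·b on (0.5700, 0.3200) = 0.1824
s ∧ (q ∧ ¬s) = a·b on (0.6800, 0.1824) = 0.1240
((p ∧ q) ∧ (p ∨ q)) ∨ (s ∧ (q ∧ ¬s)) = a + b − a·b on (0.2237, 0.1240) = 0.3200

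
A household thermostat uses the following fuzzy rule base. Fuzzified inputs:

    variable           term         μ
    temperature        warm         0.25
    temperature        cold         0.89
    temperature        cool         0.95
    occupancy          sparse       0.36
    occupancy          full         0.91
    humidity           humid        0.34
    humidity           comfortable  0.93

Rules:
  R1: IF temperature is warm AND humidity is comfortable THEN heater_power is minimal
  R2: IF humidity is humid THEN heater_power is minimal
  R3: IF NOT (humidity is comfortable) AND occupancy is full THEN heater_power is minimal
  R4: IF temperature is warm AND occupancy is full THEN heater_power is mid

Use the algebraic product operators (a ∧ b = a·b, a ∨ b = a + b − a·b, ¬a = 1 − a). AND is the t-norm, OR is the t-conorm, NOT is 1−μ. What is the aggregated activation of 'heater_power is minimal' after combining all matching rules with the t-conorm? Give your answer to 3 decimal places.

R1: warm=0.25, comfortable=0.93; AND[a·b] → w = 0.2325
R2: humid=0.34 → w = 0.3400
R3: ¬comfortable=1−0.93=0.07, full=0.91; AND[a·b] → w = 0.0637
R4: warm=0.25, full=0.91; AND[a·b] → w = 0.2275
Rules with consequent 'minimal': {R1, R2, R3} → strengths 0.2325, 0.3400, 0.0637
Aggregate via t-conorm [a + b − a·b]: 0.5257

0.526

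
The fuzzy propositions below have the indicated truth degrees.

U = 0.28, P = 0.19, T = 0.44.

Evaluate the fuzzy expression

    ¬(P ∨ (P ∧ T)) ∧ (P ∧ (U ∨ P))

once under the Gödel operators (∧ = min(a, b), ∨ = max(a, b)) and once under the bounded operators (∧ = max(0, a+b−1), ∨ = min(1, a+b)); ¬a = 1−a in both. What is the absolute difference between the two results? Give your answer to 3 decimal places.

0.190

Under Gödel:
  P ∧ T = min(a, b) on (0.19, 0.44) = 0.19
  P ∨ (P ∧ T) = max(a, b) on (0.19, 0.19) = 0.19
  ¬(P ∨ (P ∧ T)) = 1 − 0.19 = 0.81
  U ∨ P = max(a, b) on (0.28, 0.19) = 0.28
  P ∧ (U ∨ P) = min(a, b) on (0.19, 0.28) = 0.19
  ¬(P ∨ (P ∧ T)) ∧ (P ∧ (U ∨ P)) = min(a, b) on (0.81, 0.19) = 0.19
  → value = 0.1900
Under bounded:
  P ∧ T = max(0, a+b−1) on (0.19, 0.44) = 0.00
  P ∨ (P ∧ T) = min(1, a+b) on (0.19, 0.00) = 0.19
  ¬(P ∨ (P ∧ T)) = 1 − 0.19 = 0.81
  U ∨ P = min(1, a+b) on (0.28, 0.19) = 0.47
  P ∧ (U ∨ P) = max(0, a+b−1) on (0.19, 0.47) = 0.00
  ¬(P ∨ (P ∧ T)) ∧ (P ∧ (U ∨ P)) = max(0, a+b−1) on (0.81, 0.00) = 0.00
  → value = 0.0000
|0.1900 − 0.0000| = 0.190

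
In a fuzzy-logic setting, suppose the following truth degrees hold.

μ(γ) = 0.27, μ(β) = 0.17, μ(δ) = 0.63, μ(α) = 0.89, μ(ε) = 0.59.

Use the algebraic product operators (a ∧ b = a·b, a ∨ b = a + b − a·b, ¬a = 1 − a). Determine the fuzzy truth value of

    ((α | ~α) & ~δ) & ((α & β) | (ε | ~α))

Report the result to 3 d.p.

~α = 1 − 0.8900 = 0.1100
α | ~α = a + b − a·b on (0.8900, 0.1100) = 0.9021
~δ = 1 − 0.6300 = 0.3700
(α | ~α) & ~δ = a·b on (0.9021, 0.3700) = 0.3338
α & β = a·b on (0.8900, 0.1700) = 0.1513
~α = 1 − 0.8900 = 0.1100
ε | ~α = a + b − a·b on (0.5900, 0.1100) = 0.6351
(α & β) | (ε | ~α) = a + b − a·b on (0.1513, 0.6351) = 0.6903
((α | ~α) & ~δ) & ((α & β) | (ε | ~α)) = a·b on (0.3338, 0.6903) = 0.2304

0.230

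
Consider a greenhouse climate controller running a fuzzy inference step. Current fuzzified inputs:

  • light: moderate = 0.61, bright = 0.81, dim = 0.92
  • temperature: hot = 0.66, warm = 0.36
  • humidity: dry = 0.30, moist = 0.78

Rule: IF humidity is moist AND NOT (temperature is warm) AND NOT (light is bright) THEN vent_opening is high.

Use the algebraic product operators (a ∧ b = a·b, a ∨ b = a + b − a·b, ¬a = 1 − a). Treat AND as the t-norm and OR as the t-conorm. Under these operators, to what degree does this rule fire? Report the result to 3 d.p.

0.095

firing strength: moist=0.78, ¬warm=1−0.36=0.64, ¬bright=1−0.81=0.19; AND[a·b] → w = 0.0948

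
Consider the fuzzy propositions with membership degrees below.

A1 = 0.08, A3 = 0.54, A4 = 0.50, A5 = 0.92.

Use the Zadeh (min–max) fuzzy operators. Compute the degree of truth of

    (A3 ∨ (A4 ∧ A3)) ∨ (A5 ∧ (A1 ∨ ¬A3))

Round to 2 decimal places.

A4 ∧ A3 = min(a, b) on (0.50, 0.54) = 0.50
A3 ∨ (A4 ∧ A3) = max(a, b) on (0.54, 0.50) = 0.54
¬A3 = 1 − 0.54 = 0.46
A1 ∨ ¬A3 = max(a, b) on (0.08, 0.46) = 0.46
A5 ∧ (A1 ∨ ¬A3) = min(a, b) on (0.92, 0.46) = 0.46
(A3 ∨ (A4 ∧ A3)) ∨ (A5 ∧ (A1 ∨ ¬A3)) = max(a, b) on (0.54, 0.46) = 0.54

0.54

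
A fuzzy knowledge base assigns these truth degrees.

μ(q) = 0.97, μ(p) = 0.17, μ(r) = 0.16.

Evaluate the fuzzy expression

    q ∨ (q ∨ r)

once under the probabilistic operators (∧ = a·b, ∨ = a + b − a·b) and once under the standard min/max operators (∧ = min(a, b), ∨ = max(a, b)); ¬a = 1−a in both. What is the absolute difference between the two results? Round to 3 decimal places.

Under probabilistic:
  q ∨ r = a + b − a·b on (0.9700, 0.1600) = 0.9748
  q ∨ (q ∨ r) = a + b − a·b on (0.9700, 0.9748) = 0.9992
  → value = 0.9992
Under standard min/max:
  q ∨ r = max(a, b) on (0.97, 0.16) = 0.97
  q ∨ (q ∨ r) = max(a, b) on (0.97, 0.97) = 0.97
  → value = 0.9700
|0.9992 − 0.9700| = 0.029

0.029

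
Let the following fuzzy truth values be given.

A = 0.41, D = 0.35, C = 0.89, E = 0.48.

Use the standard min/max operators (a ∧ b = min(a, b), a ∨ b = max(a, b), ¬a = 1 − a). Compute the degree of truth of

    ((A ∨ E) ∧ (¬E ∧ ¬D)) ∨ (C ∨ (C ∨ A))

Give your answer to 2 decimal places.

0.89

A ∨ E = max(a, b) on (0.41, 0.48) = 0.48
¬E = 1 − 0.48 = 0.52
¬D = 1 − 0.35 = 0.65
¬E ∧ ¬D = min(a, b) on (0.52, 0.65) = 0.52
(A ∨ E) ∧ (¬E ∧ ¬D) = min(a, b) on (0.48, 0.52) = 0.48
C ∨ A = max(a, b) on (0.89, 0.41) = 0.89
C ∨ (C ∨ A) = max(a, b) on (0.89, 0.89) = 0.89
((A ∨ E) ∧ (¬E ∧ ¬D)) ∨ (C ∨ (C ∨ A)) = max(a, b) on (0.48, 0.89) = 0.89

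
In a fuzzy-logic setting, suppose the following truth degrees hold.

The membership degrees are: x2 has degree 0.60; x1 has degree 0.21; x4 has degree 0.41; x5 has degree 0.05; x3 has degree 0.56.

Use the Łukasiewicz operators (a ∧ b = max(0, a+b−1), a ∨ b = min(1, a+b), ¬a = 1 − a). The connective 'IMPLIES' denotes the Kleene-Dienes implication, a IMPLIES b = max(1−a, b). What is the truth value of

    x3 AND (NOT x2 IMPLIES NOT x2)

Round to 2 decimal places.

NOT x2 = 1 − 0.60 = 0.40
NOT x2 = 1 − 0.60 = 0.40
NOT x2 IMPLIES NOT x2  [Kleene-Dienes: max(1−a, b)] with a=0.40, b=0.40 → 0.60
x3 AND (NOT x2 IMPLIES NOT x2) = max(0, a+b−1) on (0.56, 0.60) = 0.16

0.16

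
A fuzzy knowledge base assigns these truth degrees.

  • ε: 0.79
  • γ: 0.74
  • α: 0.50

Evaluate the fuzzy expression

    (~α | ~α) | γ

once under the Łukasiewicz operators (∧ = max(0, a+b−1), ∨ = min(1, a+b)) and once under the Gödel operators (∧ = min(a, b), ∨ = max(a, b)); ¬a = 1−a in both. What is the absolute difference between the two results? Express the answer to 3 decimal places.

0.260

Under Łukasiewicz:
  ~α = 1 − 0.50 = 0.50
  ~α = 1 − 0.50 = 0.50
  ~α | ~α = min(1, a+b) on (0.50, 0.50) = 1.00
  (~α | ~α) | γ = min(1, a+b) on (1.00, 0.74) = 1.00
  → value = 1.0000
Under Gödel:
  ~α = 1 − 0.50 = 0.50
  ~α = 1 − 0.50 = 0.50
  ~α | ~α = max(a, b) on (0.50, 0.50) = 0.50
  (~α | ~α) | γ = max(a, b) on (0.50, 0.74) = 0.74
  → value = 0.7400
|1.0000 − 0.7400| = 0.260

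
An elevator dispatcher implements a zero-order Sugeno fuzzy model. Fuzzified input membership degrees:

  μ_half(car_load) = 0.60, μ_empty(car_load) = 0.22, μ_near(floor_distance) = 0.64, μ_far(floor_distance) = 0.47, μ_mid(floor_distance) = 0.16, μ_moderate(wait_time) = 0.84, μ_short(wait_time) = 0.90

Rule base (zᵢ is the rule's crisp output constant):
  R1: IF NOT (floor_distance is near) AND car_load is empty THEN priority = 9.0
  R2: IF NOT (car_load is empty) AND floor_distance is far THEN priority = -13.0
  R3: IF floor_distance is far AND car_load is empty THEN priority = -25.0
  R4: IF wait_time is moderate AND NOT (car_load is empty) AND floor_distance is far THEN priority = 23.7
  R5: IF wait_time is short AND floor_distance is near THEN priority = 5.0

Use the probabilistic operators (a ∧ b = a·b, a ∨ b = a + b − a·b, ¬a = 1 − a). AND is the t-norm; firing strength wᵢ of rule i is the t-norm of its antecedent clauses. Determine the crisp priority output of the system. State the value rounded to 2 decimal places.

R1 (z=9.0): ¬near=1−0.64=0.36, empty=0.22; AND[a·b] → w = 0.0792
R2 (z=-13.0): ¬empty=1−0.22=0.78, far=0.47; AND[a·b] → w = 0.3666
R3 (z=-25.0): far=0.47, empty=0.22; AND[a·b] → w = 0.1034
R4 (z=23.7): moderate=0.84, ¬empty=1−0.22=0.78, far=0.47; AND[a·b] → w = 0.3079
R5 (z=5.0): short=0.90, near=0.64; AND[a·b] → w = 0.5760
Weighted average = (0.0792·9.0 + 0.3666·-13.0 + 0.1034·-25.0 + 0.3079·23.7 + 0.5760·5.0) / (0.0792 + 0.3666 + 0.1034 + 0.3079 + 0.5760)
  = 3.5403 / 1.4331 = 2.47

2.47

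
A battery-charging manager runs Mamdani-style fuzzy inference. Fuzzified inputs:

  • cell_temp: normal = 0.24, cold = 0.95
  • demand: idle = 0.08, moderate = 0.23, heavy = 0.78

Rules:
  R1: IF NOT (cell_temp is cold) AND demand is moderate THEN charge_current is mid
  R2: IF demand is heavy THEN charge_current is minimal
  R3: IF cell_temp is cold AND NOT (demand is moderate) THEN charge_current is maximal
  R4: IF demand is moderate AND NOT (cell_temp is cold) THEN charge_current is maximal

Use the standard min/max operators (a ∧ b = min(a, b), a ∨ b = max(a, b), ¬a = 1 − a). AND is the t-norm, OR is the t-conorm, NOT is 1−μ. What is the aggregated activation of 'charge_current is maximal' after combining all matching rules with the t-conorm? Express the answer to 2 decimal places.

R1: ¬cold=1−0.95=0.05, moderate=0.23; AND[min(a, b)] → w = 0.05
R2: heavy=0.78 → w = 0.78
R3: cold=0.95, ¬moderate=1−0.23=0.77; AND[min(a, b)] → w = 0.77
R4: moderate=0.23, ¬cold=1−0.95=0.05; AND[min(a, b)] → w = 0.05
Rules with consequent 'maximal': {R3, R4} → strengths 0.77, 0.05
Aggregate via t-conorm [max(a, b)]: 0.77

0.77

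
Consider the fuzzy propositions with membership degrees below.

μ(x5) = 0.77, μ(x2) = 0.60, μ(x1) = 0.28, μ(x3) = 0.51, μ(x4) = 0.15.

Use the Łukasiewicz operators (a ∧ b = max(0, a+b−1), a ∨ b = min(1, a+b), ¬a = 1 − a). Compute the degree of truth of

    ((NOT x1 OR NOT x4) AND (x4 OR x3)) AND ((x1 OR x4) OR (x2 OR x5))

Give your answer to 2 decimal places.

NOT x1 = 1 − 0.28 = 0.72
NOT x4 = 1 − 0.15 = 0.85
NOT x1 OR NOT x4 = min(1, a+b) on (0.72, 0.85) = 1.00
x4 OR x3 = min(1, a+b) on (0.15, 0.51) = 0.66
(NOT x1 OR NOT x4) AND (x4 OR x3) = max(0, a+b−1) on (1.00, 0.66) = 0.66
x1 OR x4 = min(1, a+b) on (0.28, 0.15) = 0.43
x2 OR x5 = min(1, a+b) on (0.60, 0.77) = 1.00
(x1 OR x4) OR (x2 OR x5) = min(1, a+b) on (0.43, 1.00) = 1.00
((NOT x1 OR NOT x4) AND (x4 OR x3)) AND ((x1 OR x4) OR (x2 OR x5)) = max(0, a+b−1) on (0.66, 1.00) = 0.66

0.66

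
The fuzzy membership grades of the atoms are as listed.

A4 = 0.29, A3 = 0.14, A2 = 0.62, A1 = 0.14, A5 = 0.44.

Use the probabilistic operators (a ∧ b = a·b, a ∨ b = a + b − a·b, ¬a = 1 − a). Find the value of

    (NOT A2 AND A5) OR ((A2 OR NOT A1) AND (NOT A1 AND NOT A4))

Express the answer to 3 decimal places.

NOT A2 = 1 − 0.6200 = 0.3800
NOT A2 AND A5 = a·b on (0.3800, 0.4400) = 0.1672
NOT A1 = 1 − 0.1400 = 0.8600
A2 OR NOT A1 = a + b − a·b on (0.6200, 0.8600) = 0.9468
NOT A1 = 1 − 0.1400 = 0.8600
NOT A4 = 1 − 0.2900 = 0.7100
NOT A1 AND NOT A4 = a·b on (0.8600, 0.7100) = 0.6106
(A2 OR NOT A1) AND (NOT A1 AND NOT A4) = a·b on (0.9468, 0.6106) = 0.5781
(NOT A2 AND A5) OR ((A2 OR NOT A1) AND (NOT A1 AND NOT A4)) = a + b − a·b on (0.1672, 0.5781) = 0.6487

0.649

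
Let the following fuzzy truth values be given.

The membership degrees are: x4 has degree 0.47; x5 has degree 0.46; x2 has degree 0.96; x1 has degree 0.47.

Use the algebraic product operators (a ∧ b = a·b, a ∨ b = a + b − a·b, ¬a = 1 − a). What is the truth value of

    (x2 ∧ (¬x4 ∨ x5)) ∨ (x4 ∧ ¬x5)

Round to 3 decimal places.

¬x4 = 1 − 0.4700 = 0.5300
¬x4 ∨ x5 = a + b − a·b on (0.5300, 0.4600) = 0.7462
x2 ∧ (¬x4 ∨ x5) = a·b on (0.9600, 0.7462) = 0.7164
¬x5 = 1 − 0.4600 = 0.5400
x4 ∧ ¬x5 = a·b on (0.4700, 0.5400) = 0.2538
(x2 ∧ (¬x4 ∨ x5)) ∨ (x4 ∧ ¬x5) = a + b − a·b on (0.7164, 0.2538) = 0.7883

0.788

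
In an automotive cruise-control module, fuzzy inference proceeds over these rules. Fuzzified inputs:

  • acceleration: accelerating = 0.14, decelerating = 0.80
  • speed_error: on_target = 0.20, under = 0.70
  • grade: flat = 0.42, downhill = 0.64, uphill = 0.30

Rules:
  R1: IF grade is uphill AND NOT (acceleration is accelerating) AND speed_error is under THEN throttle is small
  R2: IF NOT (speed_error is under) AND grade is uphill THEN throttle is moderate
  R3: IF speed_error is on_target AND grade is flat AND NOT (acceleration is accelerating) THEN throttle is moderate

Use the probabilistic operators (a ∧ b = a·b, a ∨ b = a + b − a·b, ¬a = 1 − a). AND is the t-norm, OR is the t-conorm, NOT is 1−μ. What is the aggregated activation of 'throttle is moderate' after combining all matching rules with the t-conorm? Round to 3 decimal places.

R1: uphill=0.30, ¬accelerating=1−0.14=0.86, under=0.70; AND[a·b] → w = 0.1806
R2: ¬under=1−0.70=0.30, uphill=0.30; AND[a·b] → w = 0.0900
R3: on_target=0.20, flat=0.42, ¬accelerating=1−0.14=0.86; AND[a·b] → w = 0.0722
Rules with consequent 'moderate': {R2, R3} → strengths 0.0900, 0.0722
Aggregate via t-conorm [a + b − a·b]: 0.1557

0.156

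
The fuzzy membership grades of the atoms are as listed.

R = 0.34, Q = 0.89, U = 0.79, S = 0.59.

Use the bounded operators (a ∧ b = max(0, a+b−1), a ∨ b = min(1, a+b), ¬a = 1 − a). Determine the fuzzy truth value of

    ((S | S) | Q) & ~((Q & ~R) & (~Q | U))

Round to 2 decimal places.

S | S = min(1, a+b) on (0.59, 0.59) = 1.00
(S | S) | Q = min(1, a+b) on (1.00, 0.89) = 1.00
~R = 1 − 0.34 = 0.66
Q & ~R = max(0, a+b−1) on (0.89, 0.66) = 0.55
~Q = 1 − 0.89 = 0.11
~Q | U = min(1, a+b) on (0.11, 0.79) = 0.90
(Q & ~R) & (~Q | U) = max(0, a+b−1) on (0.55, 0.90) = 0.45
~((Q & ~R) & (~Q | U)) = 1 − 0.45 = 0.55
((S | S) | Q) & ~((Q & ~R) & (~Q | U)) = max(0, a+b−1) on (1.00, 0.55) = 0.55

0.55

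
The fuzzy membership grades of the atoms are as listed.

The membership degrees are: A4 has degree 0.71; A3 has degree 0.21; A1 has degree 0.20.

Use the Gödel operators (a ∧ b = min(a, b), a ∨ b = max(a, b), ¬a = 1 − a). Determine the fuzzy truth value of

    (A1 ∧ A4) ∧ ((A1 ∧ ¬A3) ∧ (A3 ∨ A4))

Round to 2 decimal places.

0.20

A1 ∧ A4 = min(a, b) on (0.20, 0.71) = 0.20
¬A3 = 1 − 0.21 = 0.79
A1 ∧ ¬A3 = min(a, b) on (0.20, 0.79) = 0.20
A3 ∨ A4 = max(a, b) on (0.21, 0.71) = 0.71
(A1 ∧ ¬A3) ∧ (A3 ∨ A4) = min(a, b) on (0.20, 0.71) = 0.20
(A1 ∧ A4) ∧ ((A1 ∧ ¬A3) ∧ (A3 ∨ A4)) = min(a, b) on (0.20, 0.20) = 0.20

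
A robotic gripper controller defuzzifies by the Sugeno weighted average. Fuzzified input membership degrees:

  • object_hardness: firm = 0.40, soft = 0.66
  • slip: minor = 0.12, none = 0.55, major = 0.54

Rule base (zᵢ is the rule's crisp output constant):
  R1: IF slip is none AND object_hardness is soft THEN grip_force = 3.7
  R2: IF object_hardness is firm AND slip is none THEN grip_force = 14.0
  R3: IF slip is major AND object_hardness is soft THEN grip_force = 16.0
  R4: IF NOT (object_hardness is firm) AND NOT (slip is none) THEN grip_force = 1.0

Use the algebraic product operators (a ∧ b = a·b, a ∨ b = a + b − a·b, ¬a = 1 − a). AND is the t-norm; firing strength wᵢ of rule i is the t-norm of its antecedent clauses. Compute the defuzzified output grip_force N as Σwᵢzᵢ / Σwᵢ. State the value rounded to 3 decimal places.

R1 (z=3.7): none=0.55, soft=0.66; AND[a·b] → w = 0.3630
R2 (z=14.0): firm=0.40, none=0.55; AND[a·b] → w = 0.2200
R3 (z=16.0): major=0.54, soft=0.66; AND[a·b] → w = 0.3564
R4 (z=1.0): ¬firm=1−0.40=0.60, ¬none=1−0.55=0.45; AND[a·b] → w = 0.2700
Weighted average = (0.3630·3.7 + 0.2200·14.0 + 0.3564·16.0 + 0.2700·1.0) / (0.3630 + 0.2200 + 0.3564 + 0.2700)
  = 10.3955 / 1.2094 = 8.596

8.596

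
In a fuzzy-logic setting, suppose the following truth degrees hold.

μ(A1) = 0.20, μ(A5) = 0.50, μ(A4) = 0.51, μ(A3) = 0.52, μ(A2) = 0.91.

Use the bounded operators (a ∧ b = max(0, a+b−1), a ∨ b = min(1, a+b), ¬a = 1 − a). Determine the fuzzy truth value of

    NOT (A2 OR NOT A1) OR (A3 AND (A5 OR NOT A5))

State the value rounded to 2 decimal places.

0.52

NOT A1 = 1 − 0.20 = 0.80
A2 OR NOT A1 = min(1, a+b) on (0.91, 0.80) = 1.00
NOT (A2 OR NOT A1) = 1 − 1.00 = 0.00
NOT A5 = 1 − 0.50 = 0.50
A5 OR NOT A5 = min(1, a+b) on (0.50, 0.50) = 1.00
A3 AND (A5 OR NOT A5) = max(0, a+b−1) on (0.52, 1.00) = 0.52
NOT (A2 OR NOT A1) OR (A3 AND (A5 OR NOT A5)) = min(1, a+b) on (0.00, 0.52) = 0.52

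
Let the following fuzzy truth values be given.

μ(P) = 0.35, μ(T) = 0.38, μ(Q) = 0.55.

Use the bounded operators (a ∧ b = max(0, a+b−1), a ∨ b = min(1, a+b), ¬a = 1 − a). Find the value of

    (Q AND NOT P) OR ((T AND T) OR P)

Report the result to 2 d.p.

NOT P = 1 − 0.35 = 0.65
Q AND NOT P = max(0, a+b−1) on (0.55, 0.65) = 0.20
T AND T = max(0, a+b−1) on (0.38, 0.38) = 0.00
(T AND T) OR P = min(1, a+b) on (0.00, 0.35) = 0.35
(Q AND NOT P) OR ((T AND T) OR P) = min(1, a+b) on (0.20, 0.35) = 0.55

0.55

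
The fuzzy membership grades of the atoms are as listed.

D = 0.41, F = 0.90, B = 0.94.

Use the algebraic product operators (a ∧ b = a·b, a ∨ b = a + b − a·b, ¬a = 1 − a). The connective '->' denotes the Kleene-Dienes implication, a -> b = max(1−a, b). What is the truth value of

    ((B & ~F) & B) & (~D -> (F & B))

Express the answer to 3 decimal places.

0.075

~F = 1 − 0.9000 = 0.1000
B & ~F = a·b on (0.9400, 0.1000) = 0.0940
(B & ~F) & B = a·b on (0.0940, 0.9400) = 0.0884
~D = 1 − 0.4100 = 0.5900
F & B = a·b on (0.9000, 0.9400) = 0.8460
~D -> (F & B)  [Kleene-Dienes: max(1−a, b)] with a=0.5900, b=0.8460 → 0.8460
((B & ~F) & B) & (~D -> (F & B)) = a·b on (0.0884, 0.8460) = 0.0748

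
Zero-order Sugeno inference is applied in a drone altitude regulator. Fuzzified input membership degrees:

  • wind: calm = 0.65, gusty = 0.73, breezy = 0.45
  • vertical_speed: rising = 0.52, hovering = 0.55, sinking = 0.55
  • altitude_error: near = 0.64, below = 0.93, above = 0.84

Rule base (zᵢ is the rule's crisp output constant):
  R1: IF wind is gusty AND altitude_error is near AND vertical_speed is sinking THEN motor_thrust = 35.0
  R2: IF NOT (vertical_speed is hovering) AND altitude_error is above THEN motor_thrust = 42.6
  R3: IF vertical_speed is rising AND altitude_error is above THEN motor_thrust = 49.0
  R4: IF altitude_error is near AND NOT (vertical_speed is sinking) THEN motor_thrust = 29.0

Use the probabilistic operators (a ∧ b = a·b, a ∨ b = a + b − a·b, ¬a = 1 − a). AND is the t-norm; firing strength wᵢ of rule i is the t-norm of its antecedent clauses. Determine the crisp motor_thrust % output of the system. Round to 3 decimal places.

R1 (z=35.0): gusty=0.73, near=0.64, sinking=0.55; AND[a·b] → w = 0.2570
R2 (z=42.6): ¬hovering=1−0.55=0.45, above=0.84; AND[a·b] → w = 0.3780
R3 (z=49.0): rising=0.52, above=0.84; AND[a·b] → w = 0.4368
R4 (z=29.0): near=0.64, ¬sinking=1−0.55=0.45; AND[a·b] → w = 0.2880
Weighted average = (0.2570·35.0 + 0.3780·42.6 + 0.4368·49.0 + 0.2880·29.0) / (0.2570 + 0.3780 + 0.4368 + 0.2880)
  = 54.8516 / 1.3598 = 40.339

40.339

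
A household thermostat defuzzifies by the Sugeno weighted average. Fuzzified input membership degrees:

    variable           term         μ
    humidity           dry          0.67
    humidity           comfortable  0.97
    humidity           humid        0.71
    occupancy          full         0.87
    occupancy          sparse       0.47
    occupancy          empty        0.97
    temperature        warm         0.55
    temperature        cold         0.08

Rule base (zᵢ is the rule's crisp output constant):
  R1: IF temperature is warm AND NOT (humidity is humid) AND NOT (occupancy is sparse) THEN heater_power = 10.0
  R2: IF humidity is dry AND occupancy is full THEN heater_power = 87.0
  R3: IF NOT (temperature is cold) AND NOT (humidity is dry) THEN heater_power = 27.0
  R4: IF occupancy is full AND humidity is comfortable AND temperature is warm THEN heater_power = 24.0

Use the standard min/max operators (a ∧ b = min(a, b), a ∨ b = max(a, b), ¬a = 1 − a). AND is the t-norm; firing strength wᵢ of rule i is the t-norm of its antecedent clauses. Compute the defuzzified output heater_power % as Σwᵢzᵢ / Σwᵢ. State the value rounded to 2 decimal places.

45.27

R1 (z=10.0): warm=0.55, ¬humid=1−0.71=0.29, ¬sparse=1−0.47=0.53; AND[min(a, b)] → w = 0.29
R2 (z=87.0): dry=0.67, full=0.87; AND[min(a, b)] → w = 0.67
R3 (z=27.0): ¬cold=1−0.08=0.92, ¬dry=1−0.67=0.33; AND[min(a, b)] → w = 0.33
R4 (z=24.0): full=0.87, comfortable=0.97, warm=0.55; AND[min(a, b)] → w = 0.55
Weighted average = (0.29·10.0 + 0.67·87.0 + 0.33·27.0 + 0.55·24.0) / (0.29 + 0.67 + 0.33 + 0.55)
  = 83.3000 / 1.8400 = 45.27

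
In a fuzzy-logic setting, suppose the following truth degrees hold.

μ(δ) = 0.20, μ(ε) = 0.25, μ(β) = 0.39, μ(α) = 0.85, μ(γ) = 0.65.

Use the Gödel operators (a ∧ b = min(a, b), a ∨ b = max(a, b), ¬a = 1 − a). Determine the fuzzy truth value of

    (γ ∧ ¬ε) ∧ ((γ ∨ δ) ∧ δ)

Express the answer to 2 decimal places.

0.20

¬ε = 1 − 0.25 = 0.75
γ ∧ ¬ε = min(a, b) on (0.65, 0.75) = 0.65
γ ∨ δ = max(a, b) on (0.65, 0.20) = 0.65
(γ ∨ δ) ∧ δ = min(a, b) on (0.65, 0.20) = 0.20
(γ ∧ ¬ε) ∧ ((γ ∨ δ) ∧ δ) = min(a, b) on (0.65, 0.20) = 0.20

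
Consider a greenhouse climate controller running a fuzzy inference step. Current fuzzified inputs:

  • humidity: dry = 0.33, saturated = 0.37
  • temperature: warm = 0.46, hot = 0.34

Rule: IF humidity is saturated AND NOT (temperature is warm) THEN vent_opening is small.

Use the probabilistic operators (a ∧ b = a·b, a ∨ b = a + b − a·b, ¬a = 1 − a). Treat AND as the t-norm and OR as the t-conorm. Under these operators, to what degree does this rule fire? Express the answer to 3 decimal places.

firing strength: saturated=0.37, ¬warm=1−0.46=0.54; AND[a·b] → w = 0.1998

0.200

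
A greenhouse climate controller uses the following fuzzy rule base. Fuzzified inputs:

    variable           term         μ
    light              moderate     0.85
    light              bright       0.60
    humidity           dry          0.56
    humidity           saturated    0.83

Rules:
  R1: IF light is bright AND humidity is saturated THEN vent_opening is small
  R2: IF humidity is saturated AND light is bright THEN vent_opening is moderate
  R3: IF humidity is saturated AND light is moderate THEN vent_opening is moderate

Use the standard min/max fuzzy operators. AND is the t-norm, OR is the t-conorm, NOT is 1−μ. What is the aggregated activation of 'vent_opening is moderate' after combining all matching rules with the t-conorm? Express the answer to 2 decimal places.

0.83

R1: bright=0.60, saturated=0.83; AND[min(a, b)] → w = 0.60
R2: saturated=0.83, bright=0.60; AND[min(a, b)] → w = 0.60
R3: saturated=0.83, moderate=0.85; AND[min(a, b)] → w = 0.83
Rules with consequent 'moderate': {R2, R3} → strengths 0.60, 0.83
Aggregate via t-conorm [max(a, b)]: 0.83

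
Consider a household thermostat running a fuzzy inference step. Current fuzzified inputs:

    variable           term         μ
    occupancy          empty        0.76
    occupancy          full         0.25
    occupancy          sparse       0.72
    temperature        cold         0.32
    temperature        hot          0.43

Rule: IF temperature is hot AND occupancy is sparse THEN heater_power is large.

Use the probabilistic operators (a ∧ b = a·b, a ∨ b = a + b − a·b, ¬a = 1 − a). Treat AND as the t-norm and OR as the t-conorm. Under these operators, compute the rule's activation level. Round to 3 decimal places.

0.310

firing strength: hot=0.43, sparse=0.72; AND[a·b] → w = 0.3096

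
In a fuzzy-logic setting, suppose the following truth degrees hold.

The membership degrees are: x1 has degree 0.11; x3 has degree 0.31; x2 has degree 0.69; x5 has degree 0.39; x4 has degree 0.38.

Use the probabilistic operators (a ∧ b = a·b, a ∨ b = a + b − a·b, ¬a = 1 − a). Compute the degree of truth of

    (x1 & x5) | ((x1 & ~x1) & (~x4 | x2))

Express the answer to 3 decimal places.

0.126

x1 & x5 = a·b on (0.1100, 0.3900) = 0.0429
~x1 = 1 − 0.1100 = 0.8900
x1 & ~x1 = a·b on (0.1100, 0.8900) = 0.0979
~x4 = 1 − 0.3800 = 0.6200
~x4 | x2 = a + b − a·b on (0.6200, 0.6900) = 0.8822
(x1 & ~x1) & (~x4 | x2) = a·b on (0.0979, 0.8822) = 0.0864
(x1 & x5) | ((x1 & ~x1) & (~x4 | x2)) = a + b − a·b on (0.0429, 0.0864) = 0.1256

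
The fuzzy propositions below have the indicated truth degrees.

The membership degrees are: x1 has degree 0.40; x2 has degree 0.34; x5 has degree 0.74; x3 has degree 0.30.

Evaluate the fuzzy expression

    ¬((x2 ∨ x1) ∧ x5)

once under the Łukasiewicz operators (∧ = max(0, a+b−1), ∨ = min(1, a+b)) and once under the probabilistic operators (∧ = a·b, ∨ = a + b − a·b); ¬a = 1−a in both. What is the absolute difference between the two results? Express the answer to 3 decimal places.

Under Łukasiewicz:
  x2 ∨ x1 = min(1, a+b) on (0.34, 0.40) = 0.74
  (x2 ∨ x1) ∧ x5 = max(0, a+b−1) on (0.74, 0.74) = 0.48
  ¬((x2 ∨ x1) ∧ x5) = 1 − 0.48 = 0.52
  → value = 0.5200
Under probabilistic:
  x2 ∨ x1 = a + b − a·b on (0.3400, 0.4000) = 0.6040
  (x2 ∨ x1) ∧ x5 = a·b on (0.6040, 0.7400) = 0.4470
  ¬((x2 ∨ x1) ∧ x5) = 1 − 0.4470 = 0.5530
  → value = 0.5530
|0.5200 − 0.5530| = 0.033

0.033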